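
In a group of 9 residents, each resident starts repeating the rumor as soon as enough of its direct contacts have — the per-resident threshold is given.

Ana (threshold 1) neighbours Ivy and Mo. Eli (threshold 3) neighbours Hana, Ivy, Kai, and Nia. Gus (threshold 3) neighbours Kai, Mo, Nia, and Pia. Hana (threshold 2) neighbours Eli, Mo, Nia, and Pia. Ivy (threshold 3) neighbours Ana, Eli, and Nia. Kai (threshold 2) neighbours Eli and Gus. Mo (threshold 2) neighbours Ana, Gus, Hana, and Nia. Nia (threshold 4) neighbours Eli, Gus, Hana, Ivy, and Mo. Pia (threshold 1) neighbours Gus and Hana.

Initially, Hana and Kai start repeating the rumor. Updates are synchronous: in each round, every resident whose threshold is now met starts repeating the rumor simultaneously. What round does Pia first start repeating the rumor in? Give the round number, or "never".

2

Round 1 — Hana, Kai start repeating the rumor (initial).
Round 2 — checking thresholds:
  Eli: 2 of 4 neighbours < 3, below threshold.
  Gus: 1 of 4 neighbours < 3, below threshold.
  Mo: 1 of 4 neighbours < 2, below threshold.
  Nia: 1 of 5 neighbours < 4, below threshold.
  Pia: 1 of 2 neighbours ≥ 1, starts repeating the rumor.
Round 3 — no new spreads; cascade stops.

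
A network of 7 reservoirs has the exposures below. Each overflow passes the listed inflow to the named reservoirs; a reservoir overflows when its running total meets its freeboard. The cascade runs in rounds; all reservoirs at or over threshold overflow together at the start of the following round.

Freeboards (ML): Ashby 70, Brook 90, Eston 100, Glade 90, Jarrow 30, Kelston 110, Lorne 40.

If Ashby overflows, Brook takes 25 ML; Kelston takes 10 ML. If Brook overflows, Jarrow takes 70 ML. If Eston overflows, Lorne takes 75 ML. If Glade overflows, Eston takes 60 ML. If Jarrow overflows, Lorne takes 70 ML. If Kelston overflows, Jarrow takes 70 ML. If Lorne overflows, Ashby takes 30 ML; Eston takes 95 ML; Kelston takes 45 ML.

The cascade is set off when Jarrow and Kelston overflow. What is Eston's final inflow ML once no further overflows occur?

95

Round 1 — Jarrow, Kelston overflow (initial).
  Lorne: +70 → 70 ≥ 40
Round 2 — Lorne overflows.
  Ashby: +30 → 30 < 70
  Eston: +95 → 95 < 100
No further overflows.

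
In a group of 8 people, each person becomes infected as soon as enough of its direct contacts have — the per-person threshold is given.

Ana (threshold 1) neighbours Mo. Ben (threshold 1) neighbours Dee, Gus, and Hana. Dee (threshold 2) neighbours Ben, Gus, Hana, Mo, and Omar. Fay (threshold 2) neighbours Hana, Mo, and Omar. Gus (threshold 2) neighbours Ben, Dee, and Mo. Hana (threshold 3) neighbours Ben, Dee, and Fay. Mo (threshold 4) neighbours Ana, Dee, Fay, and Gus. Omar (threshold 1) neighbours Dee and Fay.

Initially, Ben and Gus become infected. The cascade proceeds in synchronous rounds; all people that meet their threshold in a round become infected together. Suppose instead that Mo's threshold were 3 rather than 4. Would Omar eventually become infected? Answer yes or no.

yes

With Mo's threshold at 3:
Round 1 — Ben, Gus become infected (initial).
Round 2 — checking thresholds:
  Dee: 2 of 5 neighbours ≥ 2, becomes infected.
  Hana: 1 of 3 neighbours < 3, not yet.
  Mo: 1 of 4 neighbours < 3, not yet.
Round 3 — checking thresholds:
  Hana: 2 of 3 neighbours < 3, not yet.
  Mo: 2 of 4 neighbours < 3, not yet.
  Omar: 1 of 2 neighbours ≥ 1, becomes infected.
Round 4 — no new infections; cascade stops.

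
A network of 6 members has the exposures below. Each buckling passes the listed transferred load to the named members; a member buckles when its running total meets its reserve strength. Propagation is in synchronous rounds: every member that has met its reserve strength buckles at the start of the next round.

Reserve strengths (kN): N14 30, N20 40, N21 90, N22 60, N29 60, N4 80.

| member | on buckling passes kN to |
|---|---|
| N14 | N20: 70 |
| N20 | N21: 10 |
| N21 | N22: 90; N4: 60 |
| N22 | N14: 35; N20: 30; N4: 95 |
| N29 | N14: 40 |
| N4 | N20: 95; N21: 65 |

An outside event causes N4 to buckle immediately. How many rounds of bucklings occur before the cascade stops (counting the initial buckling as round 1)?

Round 1 — N4 buckles (initial).
  N20: +95 → 95 ≥ 40
  N21: +65 → 65 < 90
Round 2 — N20 buckles.
  N21: +10 → 75 < 90
No further bucklings.

2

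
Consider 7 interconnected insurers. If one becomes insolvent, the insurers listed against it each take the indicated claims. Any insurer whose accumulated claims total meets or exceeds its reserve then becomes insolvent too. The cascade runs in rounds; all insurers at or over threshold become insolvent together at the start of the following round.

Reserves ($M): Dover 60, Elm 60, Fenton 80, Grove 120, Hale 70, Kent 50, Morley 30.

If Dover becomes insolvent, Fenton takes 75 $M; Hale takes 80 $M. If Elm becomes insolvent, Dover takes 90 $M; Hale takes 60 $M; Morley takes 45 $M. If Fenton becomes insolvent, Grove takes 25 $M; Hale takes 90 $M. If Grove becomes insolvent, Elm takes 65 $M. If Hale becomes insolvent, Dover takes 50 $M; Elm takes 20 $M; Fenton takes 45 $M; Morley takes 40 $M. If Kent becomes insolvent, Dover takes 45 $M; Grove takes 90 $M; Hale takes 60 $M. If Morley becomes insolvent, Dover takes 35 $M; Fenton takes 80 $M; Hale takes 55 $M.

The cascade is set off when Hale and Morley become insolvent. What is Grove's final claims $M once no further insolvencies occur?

Round 1 — Hale, Morley become insolvent (initial).
  Dover: +50+35 → 85 ≥ 60
  Elm: +20 → 20 < 60
  Fenton: +45+80 → 125 ≥ 80
Round 2 — Dover, Fenton become insolvent.
  Grove: +25 → 25 < 120
No further insolvencies.

25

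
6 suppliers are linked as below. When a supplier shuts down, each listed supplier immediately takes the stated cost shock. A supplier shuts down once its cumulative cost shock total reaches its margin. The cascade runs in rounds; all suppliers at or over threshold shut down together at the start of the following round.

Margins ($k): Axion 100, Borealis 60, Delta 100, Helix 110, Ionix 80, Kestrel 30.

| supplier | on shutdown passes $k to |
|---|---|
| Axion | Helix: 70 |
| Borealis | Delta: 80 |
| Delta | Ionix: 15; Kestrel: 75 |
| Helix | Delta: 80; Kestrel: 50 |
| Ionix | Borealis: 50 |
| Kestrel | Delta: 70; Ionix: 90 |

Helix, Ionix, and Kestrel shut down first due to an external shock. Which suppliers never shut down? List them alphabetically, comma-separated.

Axion, Borealis

Round 1 — Helix, Ionix, Kestrel shut down (initial).
  Borealis: +50 → 50 < 60
  Delta: +80+70 → 150 ≥ 100
Round 2 — Delta shuts down.
No further shutdowns.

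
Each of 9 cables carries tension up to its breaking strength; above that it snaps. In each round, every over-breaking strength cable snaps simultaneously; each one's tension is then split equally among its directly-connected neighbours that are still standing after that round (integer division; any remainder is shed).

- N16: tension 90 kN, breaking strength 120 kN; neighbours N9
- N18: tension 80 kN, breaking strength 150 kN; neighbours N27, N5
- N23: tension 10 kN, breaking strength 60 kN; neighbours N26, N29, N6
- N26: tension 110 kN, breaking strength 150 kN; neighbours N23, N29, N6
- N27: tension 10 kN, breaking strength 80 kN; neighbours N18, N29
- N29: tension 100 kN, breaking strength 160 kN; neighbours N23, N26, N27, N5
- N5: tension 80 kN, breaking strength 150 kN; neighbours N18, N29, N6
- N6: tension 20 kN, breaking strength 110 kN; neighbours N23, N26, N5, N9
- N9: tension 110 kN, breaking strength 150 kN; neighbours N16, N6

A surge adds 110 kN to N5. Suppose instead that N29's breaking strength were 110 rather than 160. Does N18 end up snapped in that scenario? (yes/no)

no

With N29's breaking strength at 110:
Round 1 — N5 at 190 > 150. N5 snaps.
  N5 sheds 190 kN to N18, N29, N6: 63 each (1 lost).
    N18: 80+63 = 143 ≤ 150
    N29: 100+63 = 163 > 110
    N6: 20+63 = 83 ≤ 110
Round 2 — N29 snaps.
  N29 sheds 163 kN to N23, N26, N27: 54 each (1 lost).
    N23: 10+54 = 64 > 60
    N26: 110+54 = 164 > 150
    N27: 10+54 = 64 ≤ 80
Round 3 — N23, N26 snap.
  N23 sheds 64 kN to N6: 64 each.
    N6: 83+64 = 147 > 110
  N26 sheds 164 kN to N6: 164 each.
    N6: 147+164 = 311 > 110
Round 4 — N6 snaps.
  N6 sheds 311 kN to N9: 311 each.
    N9: 110+311 = 421 > 150
Round 5 — N9 snaps.
  N9 sheds 421 kN to N16: 421 each.
    N16: 90+421 = 511 > 120
Round 6 — N16 snaps.
  N16 sheds 511 kN: no online neighbours, lost.
No further breaks.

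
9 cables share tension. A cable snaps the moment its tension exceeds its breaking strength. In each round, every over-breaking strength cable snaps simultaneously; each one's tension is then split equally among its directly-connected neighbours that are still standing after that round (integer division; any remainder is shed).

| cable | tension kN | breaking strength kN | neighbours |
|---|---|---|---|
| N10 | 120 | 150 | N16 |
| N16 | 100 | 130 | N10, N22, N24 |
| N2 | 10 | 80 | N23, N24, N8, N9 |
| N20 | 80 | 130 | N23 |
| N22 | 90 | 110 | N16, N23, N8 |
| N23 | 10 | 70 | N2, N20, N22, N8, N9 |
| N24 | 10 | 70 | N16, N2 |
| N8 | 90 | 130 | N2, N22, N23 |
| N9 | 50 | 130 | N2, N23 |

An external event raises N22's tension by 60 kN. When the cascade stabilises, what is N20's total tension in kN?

Round 1 — N22 at 150 > 110. N22 snaps.
  N22 sheds 150 kN to N16, N23, N8: 50 each.
    N16: 100+50 = 150 > 130
    N23: 10+50 = 60 ≤ 70
    N8: 90+50 = 140 > 130
Round 2 — N16, N8 snap.
  N16 sheds 150 kN to N10, N24: 75 each.
    N10: 120+75 = 195 > 150
    N24: 10+75 = 85 > 70
  N8 sheds 140 kN to N2, N23: 70 each.
    N2: 10+70 = 80 ≤ 80
    N23: 60+70 = 130 > 70
Round 3 — N10, N23, N24 snap.
  N10 sheds 195 kN: no online neighbours, lost.
  N23 sheds 130 kN to N2, N20, N9: 43 each (1 lost).
    N2: 80+43 = 123 > 80
    N20: 80+43 = 123 ≤ 130
    N9: 50+43 = 93 ≤ 130
  N24 sheds 85 kN to N2: 85 each.
    N2: 123+85 = 208 > 80
Round 4 — N2 snaps.
  N2 sheds 208 kN to N9: 208 each.
    N9: 93+208 = 301 > 130
Round 5 — N9 snaps.
  N9 sheds 301 kN: no online neighbours, lost.
No further breaks.

123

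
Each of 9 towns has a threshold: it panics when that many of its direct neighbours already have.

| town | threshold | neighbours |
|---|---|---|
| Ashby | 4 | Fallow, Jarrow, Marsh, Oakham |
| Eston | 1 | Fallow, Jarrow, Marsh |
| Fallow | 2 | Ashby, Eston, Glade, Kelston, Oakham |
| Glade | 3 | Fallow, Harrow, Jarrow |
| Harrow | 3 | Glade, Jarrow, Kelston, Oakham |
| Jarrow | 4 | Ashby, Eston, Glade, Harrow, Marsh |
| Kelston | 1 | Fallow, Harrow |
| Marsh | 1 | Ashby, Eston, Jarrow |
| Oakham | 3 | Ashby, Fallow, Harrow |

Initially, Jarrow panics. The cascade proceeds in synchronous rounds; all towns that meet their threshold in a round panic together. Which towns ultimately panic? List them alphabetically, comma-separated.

Eston, Jarrow, Marsh

Round 1 — Jarrow panics (initial).
Round 2 — checking thresholds:
  Ashby: 1 of 4 neighbours < 4, below threshold.
  Eston: 1 of 3 neighbours ≥ 1, panics.
  Glade: 1 of 3 neighbours < 3, below threshold.
  Harrow: 1 of 4 neighbours < 3, below threshold.
  Marsh: 1 of 3 neighbours ≥ 1, panics.
Round 3 — no new panics; cascade stops.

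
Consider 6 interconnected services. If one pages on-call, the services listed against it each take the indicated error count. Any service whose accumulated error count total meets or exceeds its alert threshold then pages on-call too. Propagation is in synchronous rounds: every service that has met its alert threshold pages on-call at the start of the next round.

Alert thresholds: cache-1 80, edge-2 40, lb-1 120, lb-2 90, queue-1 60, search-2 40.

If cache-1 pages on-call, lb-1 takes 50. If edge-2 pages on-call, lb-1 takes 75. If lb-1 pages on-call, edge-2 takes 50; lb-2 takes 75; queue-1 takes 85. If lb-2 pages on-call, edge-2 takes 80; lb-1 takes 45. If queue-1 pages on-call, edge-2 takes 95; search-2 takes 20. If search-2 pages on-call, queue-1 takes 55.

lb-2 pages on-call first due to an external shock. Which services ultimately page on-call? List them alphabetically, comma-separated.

edge-2, lb-1, lb-2, queue-1

Round 1 — lb-2 pages on-call (initial).
  edge-2: +80 → 80 ≥ 40
  lb-1: +45 → 45 < 120
Round 2 — edge-2 pages on-call.
  lb-1: +75 → 120 ≥ 120
Round 3 — lb-1 pages on-call.
  queue-1: +85 → 85 ≥ 60
Round 4 — queue-1 pages on-call.
  search-2: +20 → 20 < 40
No further pages.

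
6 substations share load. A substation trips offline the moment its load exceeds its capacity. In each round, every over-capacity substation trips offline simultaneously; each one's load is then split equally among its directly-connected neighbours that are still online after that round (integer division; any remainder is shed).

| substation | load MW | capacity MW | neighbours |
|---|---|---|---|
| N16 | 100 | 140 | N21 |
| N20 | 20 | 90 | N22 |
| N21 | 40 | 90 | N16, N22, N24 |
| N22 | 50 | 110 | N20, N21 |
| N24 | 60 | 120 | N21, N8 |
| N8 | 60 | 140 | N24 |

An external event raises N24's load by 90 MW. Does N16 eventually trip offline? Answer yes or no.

yes

Round 1 — N24 at 150 > 120. N24 trips offline.
  N24 sheds 150 MW to N21, N8: 75 each.
    N21: 40+75 = 115 > 90
    N8: 60+75 = 135 ≤ 140
Round 2 — N21 trips offline.
  N21 sheds 115 MW to N16, N22: 57 each (1 lost).
    N16: 100+57 = 157 > 140
    N22: 50+57 = 107 ≤ 110
Round 3 — N16 trips offline.
  N16 sheds 157 MW: no online neighbours, lost.
No further trips.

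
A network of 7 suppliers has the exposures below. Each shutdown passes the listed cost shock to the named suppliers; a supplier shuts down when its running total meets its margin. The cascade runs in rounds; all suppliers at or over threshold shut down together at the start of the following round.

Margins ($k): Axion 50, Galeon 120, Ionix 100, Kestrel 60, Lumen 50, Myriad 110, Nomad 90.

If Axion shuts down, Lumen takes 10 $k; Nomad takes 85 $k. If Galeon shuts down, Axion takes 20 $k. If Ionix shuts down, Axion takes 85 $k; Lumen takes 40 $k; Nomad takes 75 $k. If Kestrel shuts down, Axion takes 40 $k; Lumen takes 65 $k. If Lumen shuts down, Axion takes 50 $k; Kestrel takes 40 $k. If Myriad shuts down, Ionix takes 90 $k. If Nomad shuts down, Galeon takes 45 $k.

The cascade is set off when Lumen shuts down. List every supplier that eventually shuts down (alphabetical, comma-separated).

Round 1 — Lumen shuts down (initial).
  Axion: +50 → 50 ≥ 50
  Kestrel: +40 → 40 < 60
Round 2 — Axion shuts down.
  Nomad: +85 → 85 < 90
No further shutdowns.

Axion, Lumen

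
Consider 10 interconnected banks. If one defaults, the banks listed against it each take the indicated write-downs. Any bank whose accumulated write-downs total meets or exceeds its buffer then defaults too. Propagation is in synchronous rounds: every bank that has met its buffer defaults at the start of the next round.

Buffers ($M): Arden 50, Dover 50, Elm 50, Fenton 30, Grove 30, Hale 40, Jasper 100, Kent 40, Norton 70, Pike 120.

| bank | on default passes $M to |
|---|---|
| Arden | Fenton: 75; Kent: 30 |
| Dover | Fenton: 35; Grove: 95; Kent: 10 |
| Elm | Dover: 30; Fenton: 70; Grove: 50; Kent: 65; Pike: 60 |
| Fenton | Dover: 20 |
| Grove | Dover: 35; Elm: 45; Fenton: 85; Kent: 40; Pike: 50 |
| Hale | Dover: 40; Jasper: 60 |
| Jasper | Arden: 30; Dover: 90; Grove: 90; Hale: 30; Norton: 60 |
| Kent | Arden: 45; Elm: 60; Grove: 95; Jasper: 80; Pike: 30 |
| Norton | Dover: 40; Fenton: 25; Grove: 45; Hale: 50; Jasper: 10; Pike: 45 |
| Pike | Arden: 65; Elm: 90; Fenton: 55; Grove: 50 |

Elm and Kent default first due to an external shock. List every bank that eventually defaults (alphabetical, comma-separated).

Round 1 — Elm, Kent default (initial).
  Arden: +45 → 45 < 50
  Dover: +30 → 30 < 50
  Fenton: +70 → 70 ≥ 30
  Grove: +50+95 → 145 ≥ 30
  Jasper: +80 → 80 < 100
  Pike: +60+30 → 90 < 120
Round 2 — Fenton, Grove default.
  Dover: +20+35 → 85 ≥ 50
  Pike: +50 → 140 ≥ 120
Round 3 — Dover, Pike default.
  Arden: +65 → 110 ≥ 50
Round 4 — Arden defaults.
No further defaults.

Arden, Dover, Elm, Fenton, Grove, Kent, Pike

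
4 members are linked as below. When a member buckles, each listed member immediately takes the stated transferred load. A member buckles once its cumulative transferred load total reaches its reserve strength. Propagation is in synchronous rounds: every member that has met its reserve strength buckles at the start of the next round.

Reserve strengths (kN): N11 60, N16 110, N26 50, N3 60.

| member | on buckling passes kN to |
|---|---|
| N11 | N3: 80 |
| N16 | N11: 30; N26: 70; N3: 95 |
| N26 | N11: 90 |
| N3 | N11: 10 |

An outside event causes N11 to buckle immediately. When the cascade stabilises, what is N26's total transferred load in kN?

0

Round 1 — N11 buckles (initial).
  N3: +80 → 80 ≥ 60
Round 2 — N3 buckles.
No further bucklings.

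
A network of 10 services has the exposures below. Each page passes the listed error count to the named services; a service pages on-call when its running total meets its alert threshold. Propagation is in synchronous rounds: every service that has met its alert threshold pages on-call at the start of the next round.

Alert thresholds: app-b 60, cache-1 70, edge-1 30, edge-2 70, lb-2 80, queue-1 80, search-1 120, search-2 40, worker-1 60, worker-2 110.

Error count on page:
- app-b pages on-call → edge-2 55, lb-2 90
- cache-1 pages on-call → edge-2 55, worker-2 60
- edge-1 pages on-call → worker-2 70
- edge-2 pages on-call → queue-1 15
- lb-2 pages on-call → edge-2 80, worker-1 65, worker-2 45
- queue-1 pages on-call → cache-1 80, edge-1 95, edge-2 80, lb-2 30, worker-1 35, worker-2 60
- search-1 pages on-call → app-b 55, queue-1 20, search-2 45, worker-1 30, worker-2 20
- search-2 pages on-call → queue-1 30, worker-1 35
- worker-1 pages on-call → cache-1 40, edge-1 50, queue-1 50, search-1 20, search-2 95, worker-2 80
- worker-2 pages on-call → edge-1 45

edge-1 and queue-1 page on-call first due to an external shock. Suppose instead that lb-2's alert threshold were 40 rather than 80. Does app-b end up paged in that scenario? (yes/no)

no

With lb-2's alert threshold at 40:
Round 1 — edge-1, queue-1 page on-call (initial).
  cache-1: +80 → 80 ≥ 70
  edge-2: +80 → 80 ≥ 70
  lb-2: +30 → 30 < 40
  worker-1: +35 → 35 < 60
  worker-2: +70+60 → 130 ≥ 110
Round 2 — cache-1, edge-2, worker-2 page on-call.
No further pages.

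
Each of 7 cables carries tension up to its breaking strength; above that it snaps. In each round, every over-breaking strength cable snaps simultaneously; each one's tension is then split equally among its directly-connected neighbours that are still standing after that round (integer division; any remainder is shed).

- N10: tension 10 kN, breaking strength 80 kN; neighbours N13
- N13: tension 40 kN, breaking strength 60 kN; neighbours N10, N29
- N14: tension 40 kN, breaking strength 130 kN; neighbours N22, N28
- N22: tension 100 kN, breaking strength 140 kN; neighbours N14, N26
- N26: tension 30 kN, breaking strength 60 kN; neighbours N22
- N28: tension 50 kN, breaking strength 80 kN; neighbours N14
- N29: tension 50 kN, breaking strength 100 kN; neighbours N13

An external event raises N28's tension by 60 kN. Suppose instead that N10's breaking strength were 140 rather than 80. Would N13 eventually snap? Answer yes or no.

With N10's breaking strength at 140:
Round 1 — N28 at 110 > 80. N28 snaps.
  N28 sheds 110 kN to N14: 110 each.
    N14: 40+110 = 150 > 130
Round 2 — N14 snaps.
  N14 sheds 150 kN to N22: 150 each.
    N22: 100+150 = 250 > 140
Round 3 — N22 snaps.
  N22 sheds 250 kN to N26: 250 each.
    N26: 30+250 = 280 > 60
Round 4 — N26 snaps.
  N26 sheds 280 kN: no online neighbours, lost.
No further breaks.

no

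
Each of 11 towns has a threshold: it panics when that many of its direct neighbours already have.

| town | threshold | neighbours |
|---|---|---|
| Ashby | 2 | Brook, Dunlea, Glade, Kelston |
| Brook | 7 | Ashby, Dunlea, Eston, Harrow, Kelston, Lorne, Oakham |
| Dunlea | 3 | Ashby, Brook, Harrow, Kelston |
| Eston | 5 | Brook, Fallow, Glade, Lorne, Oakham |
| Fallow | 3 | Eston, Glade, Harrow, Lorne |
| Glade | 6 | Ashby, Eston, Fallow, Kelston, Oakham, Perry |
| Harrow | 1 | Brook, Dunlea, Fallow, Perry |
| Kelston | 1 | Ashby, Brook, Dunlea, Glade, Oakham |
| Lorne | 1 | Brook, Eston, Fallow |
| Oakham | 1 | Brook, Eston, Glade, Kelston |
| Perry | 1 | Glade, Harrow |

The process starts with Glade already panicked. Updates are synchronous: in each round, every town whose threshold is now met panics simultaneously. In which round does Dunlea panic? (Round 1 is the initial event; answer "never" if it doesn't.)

4

Round 1 — Glade panics (initial).
Round 2 — checking thresholds:
  Ashby: 1 of 4 neighbours < 2, not yet.
  Eston: 1 of 5 neighbours < 5, not yet.
  Fallow: 1 of 4 neighbours < 3, not yet.
  Kelston: 1 of 5 neighbours ≥ 1, panics.
  Oakham: 1 of 4 neighbours ≥ 1, panics.
  Perry: 1 of 2 neighbours ≥ 1, panics.
Round 3 — checking thresholds:
  Ashby: 2 of 4 neighbours ≥ 2, panics.
  Brook: 2 of 7 neighbours < 7, not yet.
  Dunlea: 1 of 4 neighbours < 3, not yet.
  Eston: 2 of 5 neighbours < 5, not yet.
  Fallow: 1 of 4 neighbours < 3, not yet.
  Harrow: 1 of 4 neighbours ≥ 1, panics.
Round 4 — checking thresholds:
  Brook: 4 of 7 neighbours < 7, not yet.
  Dunlea: 3 of 4 neighbours ≥ 3, panics.
  Eston: 2 of 5 neighbours < 5, not yet.
  Fallow: 2 of 4 neighbours < 3, not yet.
Round 5 — no new panics; cascade stops.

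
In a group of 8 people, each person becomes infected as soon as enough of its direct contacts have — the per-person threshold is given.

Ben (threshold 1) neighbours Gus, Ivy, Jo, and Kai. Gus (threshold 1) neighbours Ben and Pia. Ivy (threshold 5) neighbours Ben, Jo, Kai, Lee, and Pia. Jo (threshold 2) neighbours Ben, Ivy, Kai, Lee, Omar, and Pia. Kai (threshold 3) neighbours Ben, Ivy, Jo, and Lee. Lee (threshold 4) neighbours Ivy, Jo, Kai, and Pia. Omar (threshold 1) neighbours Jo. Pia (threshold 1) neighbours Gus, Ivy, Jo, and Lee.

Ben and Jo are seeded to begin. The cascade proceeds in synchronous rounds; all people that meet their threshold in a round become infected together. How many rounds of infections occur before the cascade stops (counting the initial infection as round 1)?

Round 1 — Ben, Jo become infected (initial).
Round 2 — checking thresholds:
  Gus: 1 of 2 neighbours ≥ 1, becomes infected.
  Ivy: 2 of 5 neighbours < 5, below threshold.
  Kai: 2 of 4 neighbours < 3, below threshold.
  Lee: 1 of 4 neighbours < 4, below threshold.
  Omar: 1 of 1 neighbours ≥ 1, becomes infected.
  Pia: 1 of 4 neighbours ≥ 1, becomes infected.
Round 3 — no new infections; cascade stops.

2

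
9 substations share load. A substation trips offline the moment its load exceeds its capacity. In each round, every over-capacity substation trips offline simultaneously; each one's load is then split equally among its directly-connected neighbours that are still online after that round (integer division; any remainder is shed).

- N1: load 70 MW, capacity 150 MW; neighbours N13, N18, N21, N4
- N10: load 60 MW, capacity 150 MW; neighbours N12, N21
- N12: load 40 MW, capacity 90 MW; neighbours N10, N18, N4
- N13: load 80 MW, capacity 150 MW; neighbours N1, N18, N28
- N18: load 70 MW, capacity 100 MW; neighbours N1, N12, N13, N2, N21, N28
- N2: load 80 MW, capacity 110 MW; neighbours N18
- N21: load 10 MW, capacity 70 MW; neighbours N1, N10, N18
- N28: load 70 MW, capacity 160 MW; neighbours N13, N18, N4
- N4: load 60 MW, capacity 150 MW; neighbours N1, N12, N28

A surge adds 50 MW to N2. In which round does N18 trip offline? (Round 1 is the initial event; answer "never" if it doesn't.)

Round 1 — N2 at 130 > 110. N2 trips offline.
  N2 sheds 130 MW to N18: 130 each.
    N18: 70+130 = 200 > 100
Round 2 — N18 trips offline.
  N18 sheds 200 MW to N1, N12, N13, N21, N28: 40 each.
    N1: 70+40 = 110 ≤ 150
    N12: 40+40 = 80 ≤ 90
    N13: 80+40 = 120 ≤ 150
    N21: 10+40 = 50 ≤ 70
    N28: 70+40 = 110 ≤ 160
No further trips.

2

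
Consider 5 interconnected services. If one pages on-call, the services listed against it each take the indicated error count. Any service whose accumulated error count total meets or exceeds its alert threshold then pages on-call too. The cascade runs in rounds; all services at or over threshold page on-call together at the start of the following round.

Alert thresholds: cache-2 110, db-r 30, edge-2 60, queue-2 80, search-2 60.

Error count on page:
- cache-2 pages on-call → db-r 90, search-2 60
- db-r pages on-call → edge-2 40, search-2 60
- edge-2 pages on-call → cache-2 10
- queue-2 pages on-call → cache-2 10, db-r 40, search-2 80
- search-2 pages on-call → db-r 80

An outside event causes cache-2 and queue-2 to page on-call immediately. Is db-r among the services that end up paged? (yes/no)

yes

Round 1 — cache-2, queue-2 page on-call (initial).
  db-r: +90+40 → 130 ≥ 30
  search-2: +60+80 → 140 ≥ 60
Round 2 — db-r, search-2 page on-call.
  edge-2: +40 → 40 < 60
No further pages.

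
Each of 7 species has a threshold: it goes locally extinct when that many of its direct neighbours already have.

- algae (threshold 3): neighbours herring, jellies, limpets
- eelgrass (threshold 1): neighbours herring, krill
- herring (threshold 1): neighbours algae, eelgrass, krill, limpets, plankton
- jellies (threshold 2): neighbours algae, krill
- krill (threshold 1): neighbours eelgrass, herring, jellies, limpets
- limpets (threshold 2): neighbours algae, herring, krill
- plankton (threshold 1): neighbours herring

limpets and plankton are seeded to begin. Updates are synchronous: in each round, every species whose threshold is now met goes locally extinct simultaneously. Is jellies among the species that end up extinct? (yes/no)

Round 1 — limpets, plankton go locally extinct (initial).
Round 2 — checking thresholds:
  algae: 1 of 3 neighbours < 3, not yet.
  herring: 2 of 5 neighbours ≥ 1, goes locally extinct.
  krill: 1 of 4 neighbours ≥ 1, goes locally extinct.
Round 3 — checking thresholds:
  algae: 2 of 3 neighbours < 3, not yet.
  eelgrass: 2 of 2 neighbours ≥ 1, goes locally extinct.
  jellies: 1 of 2 neighbours < 2, not yet.
Round 4 — no new extinctions; cascade stops.

no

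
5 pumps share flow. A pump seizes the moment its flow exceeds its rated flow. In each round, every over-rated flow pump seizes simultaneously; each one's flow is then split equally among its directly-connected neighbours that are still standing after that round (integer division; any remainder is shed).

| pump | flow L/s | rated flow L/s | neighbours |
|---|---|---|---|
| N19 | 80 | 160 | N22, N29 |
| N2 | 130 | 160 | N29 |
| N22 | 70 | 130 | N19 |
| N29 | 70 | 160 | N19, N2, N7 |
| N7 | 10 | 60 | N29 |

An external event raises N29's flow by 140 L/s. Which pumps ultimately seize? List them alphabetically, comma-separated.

Round 1 — N29 at 210 > 160. N29 seizes.
  N29 sheds 210 L/s to N19, N2, N7: 70 each.
    N19: 80+70 = 150 ≤ 160
    N2: 130+70 = 200 > 160
    N7: 10+70 = 80 > 60
Round 2 — N2, N7 seize.
  N2 sheds 200 L/s: no online neighbours, lost.
  N7 sheds 80 L/s: no online neighbours, lost.
No further seizures.

N2, N29, N7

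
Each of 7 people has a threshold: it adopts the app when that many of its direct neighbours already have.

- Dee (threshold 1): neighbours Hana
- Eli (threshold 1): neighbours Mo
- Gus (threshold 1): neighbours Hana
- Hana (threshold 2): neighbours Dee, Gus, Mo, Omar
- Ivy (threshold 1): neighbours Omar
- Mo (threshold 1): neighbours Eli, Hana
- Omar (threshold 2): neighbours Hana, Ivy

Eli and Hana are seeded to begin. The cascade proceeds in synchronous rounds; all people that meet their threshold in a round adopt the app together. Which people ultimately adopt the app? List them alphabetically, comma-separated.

Dee, Eli, Gus, Hana, Mo

Round 1 — Eli, Hana adopt the app (initial).
Round 2 — checking thresholds:
  Dee: 1 of 1 neighbours ≥ 1, adopts the app.
  Gus: 1 of 1 neighbours ≥ 1, adopts the app.
  Mo: 2 of 2 neighbours ≥ 1, adopts the app.
  Omar: 1 of 2 neighbours < 2, below threshold.
Round 3 — no new adoptions; cascade stops.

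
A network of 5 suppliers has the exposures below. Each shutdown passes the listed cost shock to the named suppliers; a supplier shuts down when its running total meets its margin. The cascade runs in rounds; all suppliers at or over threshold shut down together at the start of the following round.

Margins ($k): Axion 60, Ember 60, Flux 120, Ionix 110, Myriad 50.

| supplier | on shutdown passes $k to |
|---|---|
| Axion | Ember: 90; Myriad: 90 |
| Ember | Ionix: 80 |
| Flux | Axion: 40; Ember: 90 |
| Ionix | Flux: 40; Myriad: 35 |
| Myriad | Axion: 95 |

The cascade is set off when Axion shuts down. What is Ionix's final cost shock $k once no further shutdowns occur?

Round 1 — Axion shuts down (initial).
  Ember: +90 → 90 ≥ 60
  Myriad: +90 → 90 ≥ 50
Round 2 — Ember, Myriad shut down.
  Ionix: +80 → 80 < 110
No further shutdowns.

80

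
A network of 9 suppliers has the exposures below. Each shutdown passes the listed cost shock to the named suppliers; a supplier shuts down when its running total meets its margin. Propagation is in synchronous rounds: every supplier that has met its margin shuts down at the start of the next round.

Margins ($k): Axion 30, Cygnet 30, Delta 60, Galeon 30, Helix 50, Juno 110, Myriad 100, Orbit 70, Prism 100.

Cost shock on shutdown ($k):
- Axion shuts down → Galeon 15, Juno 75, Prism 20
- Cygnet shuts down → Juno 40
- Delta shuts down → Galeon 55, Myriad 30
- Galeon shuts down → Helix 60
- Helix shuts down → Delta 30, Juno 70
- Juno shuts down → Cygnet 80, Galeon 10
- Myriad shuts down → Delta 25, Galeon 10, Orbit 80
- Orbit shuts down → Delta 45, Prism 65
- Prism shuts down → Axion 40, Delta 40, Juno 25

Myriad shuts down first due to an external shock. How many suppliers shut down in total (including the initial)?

5

Round 1 — Myriad shuts down (initial).
  Delta: +25 → 25 < 60
  Galeon: +10 → 10 < 30
  Orbit: +80 → 80 ≥ 70
Round 2 — Orbit shuts down.
  Delta: +45 → 70 ≥ 60
  Prism: +65 → 65 < 100
Round 3 — Delta shuts down.
  Galeon: +55 → 65 ≥ 30
Round 4 — Galeon shuts down.
  Helix: +60 → 60 ≥ 50
Round 5 — Helix shuts down.
  Juno: +70 → 70 < 110
No further shutdowns.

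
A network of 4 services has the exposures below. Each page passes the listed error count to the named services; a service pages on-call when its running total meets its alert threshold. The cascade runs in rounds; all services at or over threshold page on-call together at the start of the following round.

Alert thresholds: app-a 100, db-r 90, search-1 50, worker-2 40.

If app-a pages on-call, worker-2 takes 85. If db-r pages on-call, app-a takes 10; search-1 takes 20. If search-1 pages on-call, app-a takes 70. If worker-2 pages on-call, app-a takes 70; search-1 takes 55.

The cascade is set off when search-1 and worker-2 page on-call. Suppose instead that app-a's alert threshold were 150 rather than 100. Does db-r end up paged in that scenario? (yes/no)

no

With app-a's alert threshold at 150:
Round 1 — search-1, worker-2 page on-call (initial).
  app-a: +70+70 → 140 < 150
No further pages.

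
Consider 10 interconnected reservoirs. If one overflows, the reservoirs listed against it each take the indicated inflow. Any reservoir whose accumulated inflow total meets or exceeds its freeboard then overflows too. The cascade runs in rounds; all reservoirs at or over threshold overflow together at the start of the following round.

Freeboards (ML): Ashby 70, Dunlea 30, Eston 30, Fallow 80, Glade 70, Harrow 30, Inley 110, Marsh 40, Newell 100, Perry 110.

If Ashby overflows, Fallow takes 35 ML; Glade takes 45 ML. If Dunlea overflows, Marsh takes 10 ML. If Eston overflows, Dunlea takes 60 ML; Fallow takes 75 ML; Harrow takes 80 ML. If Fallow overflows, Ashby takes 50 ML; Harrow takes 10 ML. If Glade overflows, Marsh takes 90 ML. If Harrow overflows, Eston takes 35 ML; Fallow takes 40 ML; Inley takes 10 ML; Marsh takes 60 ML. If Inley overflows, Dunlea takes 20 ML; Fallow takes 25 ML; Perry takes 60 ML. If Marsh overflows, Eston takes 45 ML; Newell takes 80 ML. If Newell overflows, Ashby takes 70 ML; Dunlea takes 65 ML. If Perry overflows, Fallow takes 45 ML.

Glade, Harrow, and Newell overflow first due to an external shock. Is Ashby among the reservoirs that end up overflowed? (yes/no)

Round 1 — Glade, Harrow, Newell overflow (initial).
  Ashby: +70 → 70 ≥ 70
  Dunlea: +65 → 65 ≥ 30
  Eston: +35 → 35 ≥ 30
  Fallow: +40 → 40 < 80
  Inley: +10 → 10 < 110
  Marsh: +90+60 → 150 ≥ 40
Round 2 — Ashby, Dunlea, Eston, Marsh overflow.
  Fallow: +35+75 → 150 ≥ 80
Round 3 — Fallow overflows.
No further overflows.

yes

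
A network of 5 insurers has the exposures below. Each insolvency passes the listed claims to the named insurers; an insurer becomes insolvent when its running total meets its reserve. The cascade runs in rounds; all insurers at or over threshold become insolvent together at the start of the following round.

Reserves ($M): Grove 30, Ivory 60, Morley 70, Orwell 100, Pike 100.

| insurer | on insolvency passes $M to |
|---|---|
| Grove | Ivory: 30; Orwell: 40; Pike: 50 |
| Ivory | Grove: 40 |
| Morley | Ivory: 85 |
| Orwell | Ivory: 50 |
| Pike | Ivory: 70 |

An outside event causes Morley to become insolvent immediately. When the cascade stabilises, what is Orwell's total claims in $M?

40

Round 1 — Morley becomes insolvent (initial).
  Ivory: +85 → 85 ≥ 60
Round 2 — Ivory becomes insolvent.
  Grove: +40 → 40 ≥ 30
Round 3 — Grove becomes insolvent.
  Orwell: +40 → 40 < 100
  Pike: +50 → 50 < 100
No further insolvencies.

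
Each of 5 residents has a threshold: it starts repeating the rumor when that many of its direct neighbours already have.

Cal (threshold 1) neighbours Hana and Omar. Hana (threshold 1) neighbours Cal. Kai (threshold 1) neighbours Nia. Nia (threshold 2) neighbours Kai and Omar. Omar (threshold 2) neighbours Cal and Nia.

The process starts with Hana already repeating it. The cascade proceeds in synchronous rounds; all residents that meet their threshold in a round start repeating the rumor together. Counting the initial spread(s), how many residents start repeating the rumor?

Round 1 — Hana starts repeating the rumor (initial).
Round 2 — checking thresholds:
  Cal: 1 of 2 neighbours ≥ 1, starts repeating the rumor.
Round 3 — no new spreads; cascade stops.

2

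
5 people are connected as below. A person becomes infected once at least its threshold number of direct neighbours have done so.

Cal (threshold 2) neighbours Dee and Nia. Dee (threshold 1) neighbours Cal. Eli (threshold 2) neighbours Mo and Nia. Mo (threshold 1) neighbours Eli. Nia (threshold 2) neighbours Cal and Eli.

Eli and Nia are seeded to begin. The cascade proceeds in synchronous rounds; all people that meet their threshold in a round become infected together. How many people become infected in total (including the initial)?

Round 1 — Eli, Nia become infected (initial).
Round 2 — checking thresholds:
  Cal: 1 of 2 neighbours < 2, holds.
  Mo: 1 of 1 neighbours ≥ 1, becomes infected.
Round 3 — no new infections; cascade stops.

3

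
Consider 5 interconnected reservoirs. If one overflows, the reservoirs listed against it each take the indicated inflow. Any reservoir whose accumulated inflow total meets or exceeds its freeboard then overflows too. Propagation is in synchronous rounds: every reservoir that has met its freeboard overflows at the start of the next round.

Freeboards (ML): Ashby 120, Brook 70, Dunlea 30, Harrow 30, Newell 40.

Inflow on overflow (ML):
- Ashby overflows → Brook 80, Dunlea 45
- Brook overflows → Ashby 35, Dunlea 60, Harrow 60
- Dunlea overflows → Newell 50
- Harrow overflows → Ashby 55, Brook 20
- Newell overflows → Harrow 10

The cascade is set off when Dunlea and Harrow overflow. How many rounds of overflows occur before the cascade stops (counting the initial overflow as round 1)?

Round 1 — Dunlea, Harrow overflow (initial).
  Ashby: +55 → 55 < 120
  Brook: +20 → 20 < 70
  Newell: +50 → 50 ≥ 40
Round 2 — Newell overflows.
No further overflows.

2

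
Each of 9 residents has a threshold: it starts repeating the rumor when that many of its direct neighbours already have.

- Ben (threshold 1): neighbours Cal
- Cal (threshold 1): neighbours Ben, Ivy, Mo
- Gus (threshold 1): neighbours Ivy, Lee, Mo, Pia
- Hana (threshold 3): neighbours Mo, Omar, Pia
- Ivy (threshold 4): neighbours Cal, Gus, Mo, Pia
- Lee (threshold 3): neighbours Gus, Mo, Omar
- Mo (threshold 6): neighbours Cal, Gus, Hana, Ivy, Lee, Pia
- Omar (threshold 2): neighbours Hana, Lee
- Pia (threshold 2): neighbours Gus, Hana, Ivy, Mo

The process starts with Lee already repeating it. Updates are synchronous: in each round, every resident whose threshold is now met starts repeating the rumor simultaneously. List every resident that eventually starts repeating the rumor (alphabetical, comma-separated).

Round 1 — Lee starts repeating the rumor (initial).
Round 2 — checking thresholds:
  Gus: 1 of 4 neighbours ≥ 1, starts repeating the rumor.
  Mo: 1 of 6 neighbours < 6, holds.
  Omar: 1 of 2 neighbours < 2, holds.
Round 3 — no new spreads; cascade stops.

Gus, Lee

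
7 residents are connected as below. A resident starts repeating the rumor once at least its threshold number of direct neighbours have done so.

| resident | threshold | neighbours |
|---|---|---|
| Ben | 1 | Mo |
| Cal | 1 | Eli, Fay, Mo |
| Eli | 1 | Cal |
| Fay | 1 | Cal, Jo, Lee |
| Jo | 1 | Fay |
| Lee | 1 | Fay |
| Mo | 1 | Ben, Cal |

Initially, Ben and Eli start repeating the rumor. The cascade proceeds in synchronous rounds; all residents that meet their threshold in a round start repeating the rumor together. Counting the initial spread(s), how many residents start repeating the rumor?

7

Round 1 — Ben, Eli start repeating the rumor (initial).
Round 2 — checking thresholds:
  Cal: 1 of 3 neighbours ≥ 1, starts repeating the rumor.
  Mo: 1 of 2 neighbours ≥ 1, starts repeating the rumor.
Round 3 — checking thresholds:
  Fay: 1 of 3 neighbours ≥ 1, starts repeating the rumor.
Round 4 — checking thresholds:
  Jo: 1 of 1 neighbours ≥ 1, starts repeating the rumor.
  Lee: 1 of 1 neighbours ≥ 1, starts repeating the rumor.
Round 5 — no new spreads; cascade stops.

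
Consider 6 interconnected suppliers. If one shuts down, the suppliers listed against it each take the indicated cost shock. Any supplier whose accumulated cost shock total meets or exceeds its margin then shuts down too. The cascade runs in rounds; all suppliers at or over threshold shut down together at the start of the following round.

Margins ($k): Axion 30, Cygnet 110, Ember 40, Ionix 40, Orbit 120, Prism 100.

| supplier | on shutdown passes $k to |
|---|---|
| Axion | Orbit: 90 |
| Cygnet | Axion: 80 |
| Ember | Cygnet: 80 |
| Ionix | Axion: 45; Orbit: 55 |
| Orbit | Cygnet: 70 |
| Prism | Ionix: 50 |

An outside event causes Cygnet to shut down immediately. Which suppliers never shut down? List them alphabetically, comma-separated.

Round 1 — Cygnet shuts down (initial).
  Axion: +80 → 80 ≥ 30
Round 2 — Axion shuts down.
  Orbit: +90 → 90 < 120
No further shutdowns.

Ember, Ionix, Orbit, Prism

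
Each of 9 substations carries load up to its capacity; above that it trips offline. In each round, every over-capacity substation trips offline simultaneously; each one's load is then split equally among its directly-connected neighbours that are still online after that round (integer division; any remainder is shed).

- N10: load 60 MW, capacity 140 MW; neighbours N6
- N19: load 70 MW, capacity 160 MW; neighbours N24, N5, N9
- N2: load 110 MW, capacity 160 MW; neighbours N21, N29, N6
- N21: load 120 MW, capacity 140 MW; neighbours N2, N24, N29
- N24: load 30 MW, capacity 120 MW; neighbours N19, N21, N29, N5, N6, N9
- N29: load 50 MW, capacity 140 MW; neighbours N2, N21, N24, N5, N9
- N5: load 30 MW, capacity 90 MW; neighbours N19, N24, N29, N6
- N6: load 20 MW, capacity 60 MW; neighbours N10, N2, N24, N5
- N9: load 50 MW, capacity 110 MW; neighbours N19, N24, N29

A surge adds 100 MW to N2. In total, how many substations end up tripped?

8

Round 1 — N2 at 210 > 160. N2 trips offline.
  N2 sheds 210 MW to N21, N29, N6: 70 each.
    N21: 120+70 = 190 > 140
    N29: 50+70 = 120 ≤ 140
    N6: 20+70 = 90 > 60
Round 2 — N21, N6 trip offline.
  N21 sheds 190 MW to N24, N29: 95 each.
    N24: 30+95 = 125 > 120
    N29: 120+95 = 215 > 140
  N6 sheds 90 MW to N10, N24, N5: 30 each.
    N10: 60+30 = 90 ≤ 140
    N24: 125+30 = 155 > 120
    N5: 30+30 = 60 ≤ 90
Round 3 — N24, N29 trip offline.
  N24 sheds 155 MW to N19, N5, N9: 51 each (2 lost).
    N19: 70+51 = 121 ≤ 160
    N5: 60+51 = 111 > 90
    N9: 50+51 = 101 ≤ 110
  N29 sheds 215 MW to N5, N9: 107 each (1 lost).
    N5: 111+107 = 218 > 90
    N9: 101+107 = 208 > 110
Round 4 — N5, N9 trip offline.
  N5 sheds 218 MW to N19: 218 each.
    N19: 121+218 = 339 > 160
  N9 sheds 208 MW to N19: 208 each.
    N19: 339+208 = 547 > 160
Round 5 — N19 trips offline.
  N19 sheds 547 MW: no online neighbours, lost.
No further trips.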